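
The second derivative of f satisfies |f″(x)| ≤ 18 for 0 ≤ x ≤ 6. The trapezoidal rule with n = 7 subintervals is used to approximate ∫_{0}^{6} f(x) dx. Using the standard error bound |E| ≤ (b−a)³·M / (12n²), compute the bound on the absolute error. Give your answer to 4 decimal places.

6.6122

|E| ≤ (6)³·18 / (12·7²) = 3888/588 = 6.6122.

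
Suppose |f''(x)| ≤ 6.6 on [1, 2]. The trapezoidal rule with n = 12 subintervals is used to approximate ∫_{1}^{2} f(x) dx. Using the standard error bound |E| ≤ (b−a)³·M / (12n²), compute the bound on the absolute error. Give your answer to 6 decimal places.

|E| ≤ (1)³·6.6 / (12·12²) = 6.6/1728 = 0.003819.

0.003819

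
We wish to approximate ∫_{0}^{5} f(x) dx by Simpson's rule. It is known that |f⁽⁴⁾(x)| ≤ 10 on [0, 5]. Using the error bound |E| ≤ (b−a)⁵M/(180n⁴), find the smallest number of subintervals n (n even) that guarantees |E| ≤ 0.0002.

32

Need 31250/(180n⁴) ≤ 0.0002.
n⁴ ≥ 31250/(180·0.0002) = 868056 ⇒ n ≥ 30.5237, so the smallest even n is 32. (n must be even for Simpson's rule.)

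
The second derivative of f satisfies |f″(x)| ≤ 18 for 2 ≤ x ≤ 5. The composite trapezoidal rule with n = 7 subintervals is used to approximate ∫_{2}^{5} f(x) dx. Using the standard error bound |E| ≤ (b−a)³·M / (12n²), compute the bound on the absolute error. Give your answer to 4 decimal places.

0.8265

|E| ≤ (3)³·18 / (12·7²) = 486/588 = 0.8265.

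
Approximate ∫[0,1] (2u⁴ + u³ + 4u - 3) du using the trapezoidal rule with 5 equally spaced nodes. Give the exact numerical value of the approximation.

h = (1 − 0)/4 = 0.25.
Nodes u₀,…,u₄ = 0, 0.25, 0.5, 0.75, 1.
f(u) = 2u⁴ + u³ + 4u - 3: f₀=-3, f₁=-1.9765625, f₂=-0.75, f₃=1.0546875, f₄=4.
(h/2)·[f₀ + 2f₁ + 2f₂ + 2f₃ + f₄] = 0.125·(-2.34375) = -0.29296875.

-0.29296875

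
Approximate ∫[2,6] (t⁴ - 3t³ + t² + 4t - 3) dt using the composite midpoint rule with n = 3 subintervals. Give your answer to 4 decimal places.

h = (6 − 2)/3 = 1.333333.
Midpoints m₁,…,m₃ = 2.666667, 4, 5.333333.
f(m₁)=8.456790, f(m₂)=93, f(m₃)=400.753086.
h·[f(m₁) + f(m₂) + f(m₃)] = 1.333333·(502.209877) = 669.6132.

669.6132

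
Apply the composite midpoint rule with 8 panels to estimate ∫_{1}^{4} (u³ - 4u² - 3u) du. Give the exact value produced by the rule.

h = (4 − 1)/8 = 0.375.
Midpoints m₁,…,m₈ = 1.1875, 1.5625, 1.9375, 2.3125, 2.6875, 3.0625, 3.4375, 3.8125.
f(m₁)=-7.528564453125, f(m₂)=-10.638427734375, f(m₃)=-13.554931640625, f(m₄)=-15.961669921875, f(m₅)=-17.542236328125, f(m₆)=-17.980224609375, f(m₇)=-16.959228515625, f(m₈)=-14.162841796875.
h·[f(m₁) + f(m₂) + f(m₃) + f(m₄) + f(m₅) + f(m₆) + f(m₇) + f(m₈)] = 0.375·(-114.328125) = -42.873046875.

-42.873046875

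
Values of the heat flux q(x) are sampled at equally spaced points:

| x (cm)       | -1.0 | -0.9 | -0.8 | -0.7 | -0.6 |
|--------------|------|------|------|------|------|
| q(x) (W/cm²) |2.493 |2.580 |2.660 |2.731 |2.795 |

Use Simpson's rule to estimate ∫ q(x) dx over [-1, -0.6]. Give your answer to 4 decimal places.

h = 0.1, n = 4.
(h/3)·[y₀ + 4y₁ + 2y₂ + 4y₃ + y₄] = 0.033333·(31.852) = 1.0617.

1.0617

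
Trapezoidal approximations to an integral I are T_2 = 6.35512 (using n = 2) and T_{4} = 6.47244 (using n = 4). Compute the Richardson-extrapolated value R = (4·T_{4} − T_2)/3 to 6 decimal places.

6.511547

R = (4·T_{4} − T_2) / 3 = (4·6.47244 − 6.35512)/3 = (19.53464)/3 = 6.511547.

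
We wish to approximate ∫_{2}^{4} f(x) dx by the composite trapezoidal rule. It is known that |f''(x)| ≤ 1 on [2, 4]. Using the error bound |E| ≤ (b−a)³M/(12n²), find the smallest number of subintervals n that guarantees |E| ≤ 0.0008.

29

Need 8/(12n²) ≤ 0.0008.
n² ≥ 8/(12·0.0008) = 833.333 ⇒ n ≥ 28.8675, so the smallest n is 29.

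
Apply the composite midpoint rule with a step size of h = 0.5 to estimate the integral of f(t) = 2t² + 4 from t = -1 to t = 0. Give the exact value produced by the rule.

h = (0 − (-1))/2 = 0.5.
Midpoints m₁,…,m₂ = -0.75, -0.25.
f(m₁)=5.125, f(m₂)=4.125.
h·[f(m₁) + f(m₂)] = 0.5·(9.25) = 4.625.

4.625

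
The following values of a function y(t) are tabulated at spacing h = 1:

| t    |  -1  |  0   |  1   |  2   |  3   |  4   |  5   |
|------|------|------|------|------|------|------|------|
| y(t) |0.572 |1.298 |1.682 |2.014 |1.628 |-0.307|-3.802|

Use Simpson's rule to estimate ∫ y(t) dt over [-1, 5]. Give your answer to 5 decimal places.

5.13667

h = 1, n = 6.
(h/3)·[y₀ + 4y₁ + 2y₂ + 4y₃ + 2y₄ + 4y₅ + y₆] = 0.333333·(15.410) = 5.13667.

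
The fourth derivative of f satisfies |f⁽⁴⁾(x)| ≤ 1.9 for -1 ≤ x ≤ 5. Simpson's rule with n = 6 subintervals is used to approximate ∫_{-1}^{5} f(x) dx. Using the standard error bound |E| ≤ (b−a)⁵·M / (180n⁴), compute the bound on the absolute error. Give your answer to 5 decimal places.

|E| ≤ (6)⁵·1.9 / (180·6⁴) = 14774.4/233280 = 0.06333.

0.06333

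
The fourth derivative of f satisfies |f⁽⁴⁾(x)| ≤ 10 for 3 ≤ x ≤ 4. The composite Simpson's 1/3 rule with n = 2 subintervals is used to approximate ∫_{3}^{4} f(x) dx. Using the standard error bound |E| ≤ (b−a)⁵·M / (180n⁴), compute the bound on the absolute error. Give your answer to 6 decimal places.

0.003472

|E| ≤ (1)⁵·10 / (180·2⁴) = 10/2880 = 0.003472.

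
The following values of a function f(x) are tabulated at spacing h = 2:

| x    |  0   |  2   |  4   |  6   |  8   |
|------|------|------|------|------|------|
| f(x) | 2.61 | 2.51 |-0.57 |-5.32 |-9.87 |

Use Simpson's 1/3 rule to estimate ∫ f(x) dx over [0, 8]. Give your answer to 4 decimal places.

-13.0933

h = 2, n = 4.
(h/3)·[y₀ + 4y₁ + 2y₂ + 4y₃ + y₄] = 0.666667·(-19.64) = -13.0933.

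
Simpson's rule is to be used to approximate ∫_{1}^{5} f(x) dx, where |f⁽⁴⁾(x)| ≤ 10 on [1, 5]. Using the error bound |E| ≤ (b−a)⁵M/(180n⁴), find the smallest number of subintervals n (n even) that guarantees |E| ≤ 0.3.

Need 10240/(180n⁴) ≤ 0.3.
n⁴ ≥ 10240/(180·0.3) = 189.63 ⇒ n ≥ 3.7109, so the smallest even n is 4. (n must be even for Simpson's rule.)

4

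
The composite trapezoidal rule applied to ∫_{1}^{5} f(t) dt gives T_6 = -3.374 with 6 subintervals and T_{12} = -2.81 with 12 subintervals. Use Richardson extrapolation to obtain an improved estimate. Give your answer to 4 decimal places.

R = (4·T_{12} − T_6) / 3 = (4·(-2.81) − (-3.374))/3 = (-7.866)/3 = -2.6220.

-2.6220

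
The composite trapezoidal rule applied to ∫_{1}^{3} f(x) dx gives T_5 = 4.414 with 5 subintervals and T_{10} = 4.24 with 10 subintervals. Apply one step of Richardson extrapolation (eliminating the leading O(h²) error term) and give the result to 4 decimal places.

R = (4·T_{10} − T_5) / 3 = (4·4.24 − 4.414)/3 = (12.546)/3 = 4.1820.

4.1820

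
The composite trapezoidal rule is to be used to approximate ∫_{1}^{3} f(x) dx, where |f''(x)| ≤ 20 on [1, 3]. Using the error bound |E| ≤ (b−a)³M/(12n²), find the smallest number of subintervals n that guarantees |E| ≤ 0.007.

44

Need 160/(12n²) ≤ 0.007.
n² ≥ 160/(12·0.007) = 1904.76 ⇒ n ≥ 43.6436, so the smallest n is 44.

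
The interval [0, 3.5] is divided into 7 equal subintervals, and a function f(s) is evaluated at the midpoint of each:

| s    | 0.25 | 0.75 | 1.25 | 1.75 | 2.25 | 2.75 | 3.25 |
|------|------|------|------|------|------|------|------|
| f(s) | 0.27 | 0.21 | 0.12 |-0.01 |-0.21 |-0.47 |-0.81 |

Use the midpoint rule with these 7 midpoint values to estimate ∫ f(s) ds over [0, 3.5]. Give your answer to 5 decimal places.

h = 0.5, n = 7.
h·[y(m₁) + y(m₂) + y(m₃) + y(m₄) + y(m₅) + y(m₆) + y(m₇)] = 0.5·(-0.90) = -0.45000.

-0.45000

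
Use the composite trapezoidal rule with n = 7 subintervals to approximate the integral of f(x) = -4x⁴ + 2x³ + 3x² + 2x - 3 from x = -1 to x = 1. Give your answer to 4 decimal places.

h = (1 − (-1))/7 = 0.285714.
Nodes x₀,…,x₇ = -1, -0.714286, -0.428571, -0.142857, 0.142857, 0.428571, 0.714286, 1.
f(x) = -4x⁴ + 2x³ + 3x² + 2x - 3: f₀=-8, f₁=-4.668055, f₂=-3.598501, f₃=-3.231987, f₄=-2.648896, f₅=-1.569346, f₆=-0.353186, f₇=0.
(h/2)·[f₀ + 2f₁ + 2f₂ + 2f₃ + 2f₄ + 2f₅ + 2f₆ + f₇] = 0.142857·(-40.139942) = -5.7343.

-5.7343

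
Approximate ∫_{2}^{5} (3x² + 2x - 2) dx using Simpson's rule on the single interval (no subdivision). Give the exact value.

S = (b−a)/6 · [f(2) + 4f(3.5) + f(5)] = 0.5·[14 + 4·41.75 + 83] = 132.

132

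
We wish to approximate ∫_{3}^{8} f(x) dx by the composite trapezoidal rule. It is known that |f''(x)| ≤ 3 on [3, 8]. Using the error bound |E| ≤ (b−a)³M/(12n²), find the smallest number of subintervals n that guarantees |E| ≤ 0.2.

13

Need 375/(12n²) ≤ 0.2.
n² ≥ 375/(12·0.2) = 156.25 ⇒ n ≥ 12.5000, so the smallest n is 13.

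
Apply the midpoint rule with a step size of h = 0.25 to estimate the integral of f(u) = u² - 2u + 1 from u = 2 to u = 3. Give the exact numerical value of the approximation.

2.328125

h = (3 − 2)/4 = 0.25.
Midpoints m₁,…,m₄ = 2.125, 2.375, 2.625, 2.875.
f(m₁)=1.265625, f(m₂)=1.890625, f(m₃)=2.640625, f(m₄)=3.515625.
h·[f(m₁) + f(m₂) + f(m₃) + f(m₄)] = 0.25·(9.3125) = 2.328125.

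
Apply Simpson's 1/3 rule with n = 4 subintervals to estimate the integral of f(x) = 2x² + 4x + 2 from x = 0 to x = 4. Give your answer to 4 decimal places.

82.6667

h = (4 − 0)/4 = 1.
Nodes x₀,…,x₄ = 0, 1, 2, 3, 4.
f(x) = 2x² + 4x + 2: f₀=2, f₁=8, f₂=18, f₃=32, f₄=50.
(h/3)·[f₀ + 4f₁ + 2f₂ + 4f₃ + f₄] = 0.333333·(248) = 82.6667.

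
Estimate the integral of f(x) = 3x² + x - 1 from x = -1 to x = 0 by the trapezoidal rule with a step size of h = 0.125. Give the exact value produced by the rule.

-0.4921875

h = (0 − (-1))/8 = 0.125.
Nodes x₀,…,x₈ = -1, -0.875, -0.75, -0.625, -0.5, -0.375, -0.25, -0.125, 0.
f(x) = 3x² + x - 1: f₀=1, f₁=0.421875, f₂=-0.0625, f₃=-0.453125, f₄=-0.75, f₅=-0.953125, f₆=-1.0625, f₇=-1.078125, f₈=-1.
(h/2)·[f₀ + 2f₁ + 2f₂ + 2f₃ + 2f₄ + 2f₅ + 2f₆ + 2f₇ + f₈] = 0.0625·(-7.875) = -0.4921875.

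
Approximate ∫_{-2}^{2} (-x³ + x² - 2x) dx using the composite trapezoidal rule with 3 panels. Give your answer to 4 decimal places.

h = (2 − (-2))/3 = 1.333333.
Nodes x₀,…,x₃ = -2, -0.666667, 0.666667, 2.
f(x) = -x³ + x² - 2x: f₀=16, f₁=2.074074, f₂=-1.185185, f₃=-8.
(h/2)·[f₀ + 2f₁ + 2f₂ + f₃] = 0.666667·(9.777778) = 6.5185.

6.5185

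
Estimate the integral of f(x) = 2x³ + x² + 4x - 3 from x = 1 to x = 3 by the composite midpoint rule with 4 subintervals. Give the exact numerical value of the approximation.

h = (3 − 1)/4 = 0.5.
Midpoints m₁,…,m₄ = 1.25, 1.75, 2.25, 2.75.
f(m₁)=7.46875, f(m₂)=17.78125, f(m₃)=33.84375, f(m₄)=57.15625.
h·[f(m₁) + f(m₂) + f(m₃) + f(m₄)] = 0.5·(116.25) = 58.125.

58.125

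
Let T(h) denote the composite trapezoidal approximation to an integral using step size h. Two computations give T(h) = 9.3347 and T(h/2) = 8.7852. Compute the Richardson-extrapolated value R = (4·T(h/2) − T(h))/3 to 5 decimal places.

R = (4·T(h/2) − T(h)) / 3 = (4·8.7852 − 9.3347)/3 = (25.8061)/3 = 8.60203.

8.60203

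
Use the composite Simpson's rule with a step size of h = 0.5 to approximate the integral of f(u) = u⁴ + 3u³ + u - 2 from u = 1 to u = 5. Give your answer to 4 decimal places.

1096.8333

h = (5 − 1)/8 = 0.5.
Nodes u₀,…,u₈ = 1, 1.5, 2, 2.5, 3, 3.5, 4, 4.5, 5.
f(u) = u⁴ + 3u³ + u - 2: f₀=3, f₁=14.6875, f₂=40, f₃=86.4375, f₄=163, f₅=280.1875, f₆=450, f₇=685.9375, f₈=1003.
(h/3)·[f₀ + 4f₁ + 2f₂ + 4f₃ + 2f₄ + 4f₅ + 2f₆ + 4f₇ + f₈] = 0.166667·(6581) = 1096.8333.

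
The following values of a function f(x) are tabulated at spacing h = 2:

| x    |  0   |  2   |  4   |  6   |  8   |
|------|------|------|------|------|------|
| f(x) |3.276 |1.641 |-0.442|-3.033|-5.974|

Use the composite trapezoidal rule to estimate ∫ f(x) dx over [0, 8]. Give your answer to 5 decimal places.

h = 2, n = 4.
(h/2)·[y₀ + 2y₁ + 2y₂ + 2y₃ + y₄] = 1·(-6.366) = -6.36600.

-6.36600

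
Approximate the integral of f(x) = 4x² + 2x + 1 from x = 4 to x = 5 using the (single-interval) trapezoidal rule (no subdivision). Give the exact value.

92

T = (b−a)/2 · [f(4) + f(5)] = 0.5·[73 + 111] = 92.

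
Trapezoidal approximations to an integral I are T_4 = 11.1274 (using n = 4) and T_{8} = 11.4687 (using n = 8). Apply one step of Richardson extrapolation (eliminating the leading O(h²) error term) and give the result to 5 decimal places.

R = (4·T_{8} − T_4) / 3 = (4·11.4687 − 11.1274)/3 = (34.7474)/3 = 11.58247.

11.58247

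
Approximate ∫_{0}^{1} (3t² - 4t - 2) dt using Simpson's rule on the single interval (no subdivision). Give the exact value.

S = (b−a)/6 · [f(0) + 4f(0.5) + f(1)] = 0.166667·[(-2) + 4·(-3.25) + (-3)] = -3.

-3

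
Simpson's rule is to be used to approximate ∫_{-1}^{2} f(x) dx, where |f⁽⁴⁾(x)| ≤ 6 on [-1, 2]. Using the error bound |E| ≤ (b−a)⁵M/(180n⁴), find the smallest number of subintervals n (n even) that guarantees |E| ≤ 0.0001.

18

Need 1458/(180n⁴) ≤ 0.0001.
n⁴ ≥ 1458/(180·0.0001) = 81000 ⇒ n ≥ 16.8702, so the smallest even n is 18. (n must be even for Simpson's rule.)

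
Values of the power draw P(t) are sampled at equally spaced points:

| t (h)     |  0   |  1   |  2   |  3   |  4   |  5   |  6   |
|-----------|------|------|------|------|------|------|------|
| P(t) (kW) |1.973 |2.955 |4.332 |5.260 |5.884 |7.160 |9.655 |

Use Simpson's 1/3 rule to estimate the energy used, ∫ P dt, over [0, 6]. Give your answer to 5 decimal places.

h = 1, n = 6.
(h/3)·[y₀ + 4y₁ + 2y₂ + 4y₃ + 2y₄ + 4y₅ + y₆] = 0.333333·(93.560) = 31.18667.

31.18667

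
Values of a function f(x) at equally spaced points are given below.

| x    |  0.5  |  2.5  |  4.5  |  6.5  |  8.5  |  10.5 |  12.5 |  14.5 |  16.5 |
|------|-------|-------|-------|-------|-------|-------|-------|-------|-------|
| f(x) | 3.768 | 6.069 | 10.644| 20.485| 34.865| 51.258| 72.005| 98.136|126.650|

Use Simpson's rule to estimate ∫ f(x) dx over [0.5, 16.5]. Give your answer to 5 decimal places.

h = 2, n = 8.
(h/3)·[y₀ + 4y₁ + 2y₂ + 4y₃ + 2y₄ + 4y₅ + 2y₆ + 4y₇ + y₈] = 0.666667·(1069.238) = 712.82533.

712.82533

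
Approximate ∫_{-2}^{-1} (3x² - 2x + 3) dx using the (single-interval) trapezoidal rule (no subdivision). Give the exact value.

T = (b−a)/2 · [f(-2) + f(-1)] = 0.5·[19 + 8] = 13.5.

13.5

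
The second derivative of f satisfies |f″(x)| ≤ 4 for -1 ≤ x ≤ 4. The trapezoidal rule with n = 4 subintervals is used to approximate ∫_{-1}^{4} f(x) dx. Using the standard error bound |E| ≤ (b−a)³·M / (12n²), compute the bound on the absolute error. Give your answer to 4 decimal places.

|E| ≤ (5)³·4 / (12·4²) = 500/192 = 2.6042.

2.6042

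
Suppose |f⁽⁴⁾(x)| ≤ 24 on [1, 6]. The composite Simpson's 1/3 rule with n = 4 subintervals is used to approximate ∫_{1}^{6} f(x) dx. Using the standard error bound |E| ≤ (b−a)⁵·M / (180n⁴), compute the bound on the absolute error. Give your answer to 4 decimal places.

1.6276

|E| ≤ (5)⁵·24 / (180·4⁴) = 75000/46080 = 1.6276.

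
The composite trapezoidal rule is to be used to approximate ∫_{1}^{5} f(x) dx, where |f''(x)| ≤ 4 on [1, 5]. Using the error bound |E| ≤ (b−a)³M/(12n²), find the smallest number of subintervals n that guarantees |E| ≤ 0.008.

Need 256/(12n²) ≤ 0.008.
n² ≥ 256/(12·0.008) = 2666.67 ⇒ n ≥ 51.6398, so the smallest n is 52.

52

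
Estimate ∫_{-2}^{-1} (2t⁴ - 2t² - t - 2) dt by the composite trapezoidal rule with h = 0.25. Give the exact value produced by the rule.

h = (-1 − (-2))/4 = 0.25.
Nodes t₀,…,t₄ = -2, -1.75, -1.5, -1.25, -1.
f(t) = 2t⁴ - 2t² - t - 2: f₀=24, f₁=12.3828125, f₂=5.125, f₃=1.0078125, f₄=-1.
(h/2)·[f₀ + 2f₁ + 2f₂ + 2f₃ + f₄] = 0.125·(60.03125) = 7.50390625.

7.50390625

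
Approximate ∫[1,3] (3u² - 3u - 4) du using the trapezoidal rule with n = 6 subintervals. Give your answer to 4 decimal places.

6.1111

h = (3 − 1)/6 = 0.333333.
Nodes u₀,…,u₆ = 1, 1.333333, 1.666667, 2, 2.333333, 2.666667, 3.
f(u) = 3u² - 3u - 4: f₀=-4, f₁=-2.666667, f₂=-0.666667, f₃=2, f₄=5.333333, f₅=9.333333, f₆=14.
(h/2)·[f₀ + 2f₁ + 2f₂ + 2f₃ + 2f₄ + 2f₅ + f₆] = 0.166667·(36.666667) = 6.1111.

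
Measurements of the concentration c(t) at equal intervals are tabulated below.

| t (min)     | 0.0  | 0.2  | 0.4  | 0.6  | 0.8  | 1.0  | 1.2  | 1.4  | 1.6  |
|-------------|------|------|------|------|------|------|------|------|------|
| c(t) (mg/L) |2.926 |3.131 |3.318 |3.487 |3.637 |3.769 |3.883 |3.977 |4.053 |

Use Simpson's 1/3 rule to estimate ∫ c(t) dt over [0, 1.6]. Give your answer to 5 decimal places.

5.74073

h = 0.2, n = 8.
(h/3)·[y₀ + 4y₁ + 2y₂ + 4y₃ + 2y₄ + 4y₅ + 2y₆ + 4y₇ + y₈] = 0.066667·(86.111) = 5.74073.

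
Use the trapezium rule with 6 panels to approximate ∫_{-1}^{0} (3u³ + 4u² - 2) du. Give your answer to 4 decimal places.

h = (0 − (-1))/6 = 0.166667.
Nodes u₀,…,u₆ = -1, -0.833333, -0.666667, -0.5, -0.333333, -0.166667, 0.
f(u) = 3u³ + 4u² - 2: f₀=-1, f₁=-0.958333, f₂=-1.111111, f₃=-1.375, f₄=-1.666667, f₅=-1.902778, f₆=-2.
(h/2)·[f₀ + 2f₁ + 2f₂ + 2f₃ + 2f₄ + 2f₅ + f₆] = 0.083333·(-17.027778) = -1.4190.

-1.4190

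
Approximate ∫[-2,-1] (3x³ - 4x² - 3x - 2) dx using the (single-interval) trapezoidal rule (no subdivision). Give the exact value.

-21

T = (b−a)/2 · [f(-2) + f(-1)] = 0.5·[(-36) + (-6)] = -21.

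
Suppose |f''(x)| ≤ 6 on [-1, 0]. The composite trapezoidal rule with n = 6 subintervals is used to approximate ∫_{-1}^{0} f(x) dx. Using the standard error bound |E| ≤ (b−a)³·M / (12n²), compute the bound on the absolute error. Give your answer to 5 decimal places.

|E| ≤ (1)³·6 / (12·6²) = 6/432 = 0.01389.

0.01389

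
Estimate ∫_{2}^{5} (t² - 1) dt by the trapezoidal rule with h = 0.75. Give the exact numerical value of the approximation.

h = (5 − 2)/4 = 0.75.
Nodes t₀,…,t₄ = 2, 2.75, 3.5, 4.25, 5.
f(t) = t² - 1: f₀=3, f₁=6.5625, f₂=11.25, f₃=17.0625, f₄=24.
(h/2)·[f₀ + 2f₁ + 2f₂ + 2f₃ + f₄] = 0.375·(96.75) = 36.28125.

36.28125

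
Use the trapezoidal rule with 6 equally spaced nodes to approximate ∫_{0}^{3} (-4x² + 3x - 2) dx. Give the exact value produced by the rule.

-29.22

h = (3 − 0)/5 = 0.6.
Nodes x₀,…,x₅ = 0, 0.6, 1.2, 1.8, 2.4, 3.
f(x) = -4x² + 3x - 2: f₀=-2, f₁=-1.64, f₂=-4.16, f₃=-9.56, f₄=-17.84, f₅=-29.
(h/2)·[f₀ + 2f₁ + 2f₂ + 2f₃ + 2f₄ + f₅] = 0.3·(-97.4) = -29.22.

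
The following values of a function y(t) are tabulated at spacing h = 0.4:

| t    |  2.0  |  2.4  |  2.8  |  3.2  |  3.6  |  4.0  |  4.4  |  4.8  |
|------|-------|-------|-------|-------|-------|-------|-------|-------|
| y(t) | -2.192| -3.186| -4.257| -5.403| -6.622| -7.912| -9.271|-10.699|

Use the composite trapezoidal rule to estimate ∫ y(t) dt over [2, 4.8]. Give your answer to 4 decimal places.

h = 0.4, n = 7.
(h/2)·[y₀ + 2y₁ + 2y₂ + 2y₃ + 2y₄ + 2y₅ + 2y₆ + y₇] = 0.2·(-86.193) = -17.2386.

-17.2386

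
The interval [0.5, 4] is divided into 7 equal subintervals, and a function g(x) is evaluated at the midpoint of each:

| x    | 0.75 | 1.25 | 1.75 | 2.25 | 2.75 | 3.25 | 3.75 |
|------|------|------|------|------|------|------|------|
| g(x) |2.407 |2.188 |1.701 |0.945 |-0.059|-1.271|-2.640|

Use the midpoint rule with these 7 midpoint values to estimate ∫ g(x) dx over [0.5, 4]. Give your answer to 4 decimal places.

h = 0.5, n = 7.
h·[y(m₁) + y(m₂) + y(m₃) + y(m₄) + y(m₅) + y(m₆) + y(m₇)] = 0.5·(3.271) = 1.6355.

1.6355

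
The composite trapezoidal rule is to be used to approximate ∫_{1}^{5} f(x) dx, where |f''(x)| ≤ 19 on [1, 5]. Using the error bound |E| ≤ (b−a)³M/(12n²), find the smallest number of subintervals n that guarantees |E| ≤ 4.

Need 1216/(12n²) ≤ 4.
n² ≥ 1216/(12·4) = 25.3333 ⇒ n ≥ 5.0332, so the smallest n is 6.

6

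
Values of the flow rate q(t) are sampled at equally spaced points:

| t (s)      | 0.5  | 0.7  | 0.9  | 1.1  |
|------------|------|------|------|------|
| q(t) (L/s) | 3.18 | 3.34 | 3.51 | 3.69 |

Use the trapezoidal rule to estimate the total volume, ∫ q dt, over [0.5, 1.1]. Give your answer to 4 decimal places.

2.0570

h = 0.2, n = 3.
(h/2)·[y₀ + 2y₁ + 2y₂ + y₃] = 0.1·(20.57) = 2.0570.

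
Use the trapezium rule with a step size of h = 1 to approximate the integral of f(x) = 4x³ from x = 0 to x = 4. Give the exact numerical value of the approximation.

h = (4 − 0)/4 = 1.
Nodes x₀,…,x₄ = 0, 1, 2, 3, 4.
f(x) = 4x³: f₀=0, f₁=4, f₂=32, f₃=108, f₄=256.
(h/2)·[f₀ + 2f₁ + 2f₂ + 2f₃ + f₄] = 0.5·(544) = 272.

272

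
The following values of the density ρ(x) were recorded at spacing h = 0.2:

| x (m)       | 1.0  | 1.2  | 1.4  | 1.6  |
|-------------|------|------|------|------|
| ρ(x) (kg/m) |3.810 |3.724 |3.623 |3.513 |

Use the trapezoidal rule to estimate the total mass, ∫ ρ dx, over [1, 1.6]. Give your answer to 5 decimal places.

h = 0.2, n = 3.
(h/2)·[y₀ + 2y₁ + 2y₂ + y₃] = 0.1·(22.017) = 2.20170.

2.20170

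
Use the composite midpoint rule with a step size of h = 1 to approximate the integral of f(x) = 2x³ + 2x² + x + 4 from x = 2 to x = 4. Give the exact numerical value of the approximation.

h = (4 − 2)/2 = 1.
Midpoints m₁,…,m₂ = 2.5, 3.5.
f(m₁)=50.25, f(m₂)=117.75.
h·[f(m₁) + f(m₂)] = 1·(168) = 168.

168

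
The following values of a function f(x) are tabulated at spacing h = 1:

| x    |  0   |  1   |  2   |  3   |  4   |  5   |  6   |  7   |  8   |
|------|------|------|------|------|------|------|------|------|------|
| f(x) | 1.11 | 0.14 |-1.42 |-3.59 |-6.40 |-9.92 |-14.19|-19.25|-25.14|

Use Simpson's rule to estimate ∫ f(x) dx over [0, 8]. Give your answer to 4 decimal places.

-66.1767

h = 1, n = 8.
(h/3)·[y₀ + 4y₁ + 2y₂ + 4y₃ + 2y₄ + 4y₅ + 2y₆ + 4y₇ + y₈] = 0.333333·(-198.53) = -66.1767.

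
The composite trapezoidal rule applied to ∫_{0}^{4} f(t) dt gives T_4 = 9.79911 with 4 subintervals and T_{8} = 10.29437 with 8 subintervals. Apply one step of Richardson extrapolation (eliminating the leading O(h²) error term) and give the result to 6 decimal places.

R = (4·T_{8} − T_4) / 3 = (4·10.29437 − 9.79911)/3 = (31.37837)/3 = 10.459457.

10.459457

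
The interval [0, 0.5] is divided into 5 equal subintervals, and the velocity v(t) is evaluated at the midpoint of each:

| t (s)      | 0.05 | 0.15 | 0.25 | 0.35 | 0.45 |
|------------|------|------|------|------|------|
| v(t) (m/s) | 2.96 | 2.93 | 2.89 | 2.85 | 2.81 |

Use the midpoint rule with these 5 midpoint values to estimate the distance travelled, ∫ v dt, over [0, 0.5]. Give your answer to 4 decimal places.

h = 0.1, n = 5.
h·[y(m₁) + y(m₂) + y(m₃) + y(m₄) + y(m₅)] = 0.1·(14.44) = 1.4440.

1.4440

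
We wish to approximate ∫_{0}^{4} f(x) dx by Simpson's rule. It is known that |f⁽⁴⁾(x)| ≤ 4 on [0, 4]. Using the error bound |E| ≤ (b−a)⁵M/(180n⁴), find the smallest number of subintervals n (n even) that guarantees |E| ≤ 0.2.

Need 4096/(180n⁴) ≤ 0.2.
n⁴ ≥ 4096/(180·0.2) = 113.778 ⇒ n ≥ 3.2660, so the smallest even n is 4. (n must be even for Simpson's rule.)

4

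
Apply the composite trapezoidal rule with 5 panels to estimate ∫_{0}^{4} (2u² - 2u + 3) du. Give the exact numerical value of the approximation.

39.52

h = (4 − 0)/5 = 0.8.
Nodes u₀,…,u₅ = 0, 0.8, 1.6, 2.4, 3.2, 4.
f(u) = 2u² - 2u + 3: f₀=3, f₁=2.68, f₂=4.92, f₃=9.72, f₄=17.08, f₅=27.
(h/2)·[f₀ + 2f₁ + 2f₂ + 2f₃ + 2f₄ + f₅] = 0.4·(98.8) = 39.52.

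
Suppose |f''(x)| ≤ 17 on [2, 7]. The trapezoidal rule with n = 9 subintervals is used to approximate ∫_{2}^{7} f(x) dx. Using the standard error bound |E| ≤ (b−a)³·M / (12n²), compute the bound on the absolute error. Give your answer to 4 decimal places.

|E| ≤ (5)³·17 / (12·9²) = 2125/972 = 2.1862.

2.1862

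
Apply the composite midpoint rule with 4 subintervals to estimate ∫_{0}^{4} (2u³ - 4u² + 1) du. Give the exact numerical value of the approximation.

44

h = (4 − 0)/4 = 1.
Midpoints m₁,…,m₄ = 0.5, 1.5, 2.5, 3.5.
f(m₁)=0.25, f(m₂)=-1.25, f(m₃)=7.25, f(m₄)=37.75.
h·[f(m₁) + f(m₂) + f(m₃) + f(m₄)] = 1·(44) = 44.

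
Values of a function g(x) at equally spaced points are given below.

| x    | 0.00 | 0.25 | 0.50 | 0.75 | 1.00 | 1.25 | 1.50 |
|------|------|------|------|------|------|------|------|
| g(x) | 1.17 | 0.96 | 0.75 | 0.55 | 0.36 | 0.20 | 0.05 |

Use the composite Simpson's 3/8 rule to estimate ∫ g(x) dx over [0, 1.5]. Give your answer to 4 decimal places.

0.8559

h = 0.25, n = 6.
(3h/8)·[y₀ + 3y₁ + 3y₂ + 2y₃ + 3y₄ + 3y₅ + y₆] = 0.09375·(9.13) = 0.8559.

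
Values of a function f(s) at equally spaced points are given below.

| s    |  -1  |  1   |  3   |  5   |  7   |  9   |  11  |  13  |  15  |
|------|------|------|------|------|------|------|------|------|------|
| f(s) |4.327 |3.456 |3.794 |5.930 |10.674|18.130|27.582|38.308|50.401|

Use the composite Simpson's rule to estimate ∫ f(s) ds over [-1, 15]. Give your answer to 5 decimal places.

h = 2, n = 8.
(h/3)·[y₀ + 4y₁ + 2y₂ + 4y₃ + 2y₄ + 4y₅ + 2y₆ + 4y₇ + y₈] = 0.666667·(402.124) = 268.08267.

268.08267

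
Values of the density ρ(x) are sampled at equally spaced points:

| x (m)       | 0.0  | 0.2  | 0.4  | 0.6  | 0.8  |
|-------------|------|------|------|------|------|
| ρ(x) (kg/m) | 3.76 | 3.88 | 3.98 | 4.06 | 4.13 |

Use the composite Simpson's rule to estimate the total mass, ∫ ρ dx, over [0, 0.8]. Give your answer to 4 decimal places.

3.1740

h = 0.2, n = 4.
(h/3)·[y₀ + 4y₁ + 2y₂ + 4y₃ + y₄] = 0.066667·(47.61) = 3.1740.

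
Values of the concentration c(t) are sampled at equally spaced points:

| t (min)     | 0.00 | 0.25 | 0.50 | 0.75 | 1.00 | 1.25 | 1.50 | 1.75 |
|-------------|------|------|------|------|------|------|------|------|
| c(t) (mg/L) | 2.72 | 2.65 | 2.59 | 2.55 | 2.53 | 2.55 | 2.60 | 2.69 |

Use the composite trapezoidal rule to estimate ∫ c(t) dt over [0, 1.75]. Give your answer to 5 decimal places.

4.54375

h = 0.25, n = 7.
(h/2)·[y₀ + 2y₁ + 2y₂ + 2y₃ + 2y₄ + 2y₅ + 2y₆ + y₇] = 0.125·(36.35) = 4.54375.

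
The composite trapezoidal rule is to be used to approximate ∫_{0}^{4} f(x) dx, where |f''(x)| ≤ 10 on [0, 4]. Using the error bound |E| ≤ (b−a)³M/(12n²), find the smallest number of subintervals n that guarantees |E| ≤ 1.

Need 640/(12n²) ≤ 1.
n² ≥ 640/(12·1) = 53.3333 ⇒ n ≥ 7.3030, so the smallest n is 8.

8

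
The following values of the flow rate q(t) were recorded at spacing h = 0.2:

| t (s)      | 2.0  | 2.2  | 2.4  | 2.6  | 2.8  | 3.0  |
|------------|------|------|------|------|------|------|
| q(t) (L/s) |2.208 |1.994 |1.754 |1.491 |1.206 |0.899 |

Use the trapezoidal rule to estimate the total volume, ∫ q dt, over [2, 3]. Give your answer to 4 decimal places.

1.5997

h = 0.2, n = 5.
(h/2)·[y₀ + 2y₁ + 2y₂ + 2y₃ + 2y₄ + y₅] = 0.1·(15.997) = 1.5997.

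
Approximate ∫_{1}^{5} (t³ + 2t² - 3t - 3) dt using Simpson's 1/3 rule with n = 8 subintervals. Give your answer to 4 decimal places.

h = (5 − 1)/8 = 0.5.
Nodes t₀,…,t₈ = 1, 1.5, 2, 2.5, 3, 3.5, 4, 4.5, 5.
f(t) = t³ + 2t² - 3t - 3: f₀=-3, f₁=0.375, f₂=7, f₃=17.625, f₄=33, f₅=53.875, f₆=81, f₇=115.125, f₈=157.
(h/3)·[f₀ + 4f₁ + 2f₂ + 4f₃ + 2f₄ + 4f₅ + 2f₆ + 4f₇ + f₈] = 0.166667·(1144) = 190.6667.

190.6667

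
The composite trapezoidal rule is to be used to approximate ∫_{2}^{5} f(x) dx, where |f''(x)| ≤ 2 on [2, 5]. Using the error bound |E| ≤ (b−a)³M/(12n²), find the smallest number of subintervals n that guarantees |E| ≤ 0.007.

26

Need 54/(12n²) ≤ 0.007.
n² ≥ 54/(12·0.007) = 642.857 ⇒ n ≥ 25.3546, so the smallest n is 26.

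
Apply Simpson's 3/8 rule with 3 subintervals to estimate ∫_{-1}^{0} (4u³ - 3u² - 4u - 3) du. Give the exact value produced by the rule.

h = (0 − (-1))/3 = 0.333333.
Nodes u₀,…,u₃ = -1, -0.666667, -0.333333, 0.
f(u) = 4u³ - 3u² - 4u - 3: f₀=-6, f₁=-2.851852, f₂=-2.148148, f₃=-3.
(3h/8)·[f₀ + 3f₁ + 3f₂ + f₃] = 0.125·(-24) = -3.

-3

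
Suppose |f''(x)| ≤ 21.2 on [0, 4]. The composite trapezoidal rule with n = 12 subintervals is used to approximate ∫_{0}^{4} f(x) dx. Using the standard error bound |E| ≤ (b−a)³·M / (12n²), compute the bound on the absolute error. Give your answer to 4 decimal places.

0.7852

|E| ≤ (4)³·21.2 / (12·12²) = 1356.8/1728 = 0.7852.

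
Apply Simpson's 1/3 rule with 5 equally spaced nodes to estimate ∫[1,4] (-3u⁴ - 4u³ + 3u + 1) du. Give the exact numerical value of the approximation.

-843.6796875

h = (4 − 1)/4 = 0.75.
Nodes u₀,…,u₄ = 1, 1.75, 2.5, 3.25, 4.
f(u) = -3u⁴ - 4u³ + 3u + 1: f₀=-3, f₁=-43.32421875, f₂=-171.1875, f₃=-461.26171875, f₄=-1011.
(h/3)·[f₀ + 4f₁ + 2f₂ + 4f₃ + f₄] = 0.25·(-3374.71875) = -843.6796875.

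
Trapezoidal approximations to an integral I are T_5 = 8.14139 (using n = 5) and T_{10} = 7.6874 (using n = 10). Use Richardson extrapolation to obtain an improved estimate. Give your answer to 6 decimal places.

R = (4·T_{10} − T_5) / 3 = (4·7.6874 − 8.14139)/3 = (22.60821)/3 = 7.536070.

7.536070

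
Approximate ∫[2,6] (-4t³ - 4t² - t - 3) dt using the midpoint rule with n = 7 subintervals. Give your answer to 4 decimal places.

h = (6 − 2)/7 = 0.571429.
Midpoints m₁,…,m₇ = 2.285714, 2.857143, 3.428571, 4, 4.571429, 5.142857, 5.714286.
f(m₁)=-73.950437, f(m₂)=-131.804665, f(m₃)=-214.661808, f(m₄)=-327, f(m₅)=-473.297376, f(m₆)=-658.032070, f(m₇)=-885.682216.
h·[f(m₁) + f(m₂) + f(m₃) + f(m₄) + f(m₅) + f(m₆) + f(m₇)] = 0.571429·(-2764.428571) = -1579.6735.

-1579.6735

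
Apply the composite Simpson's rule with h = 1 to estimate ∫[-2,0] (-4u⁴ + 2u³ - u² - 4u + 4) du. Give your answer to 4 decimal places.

-21.3333

h = (0 − (-2))/2 = 1.
Nodes u₀,…,u₂ = -2, -1, 0.
f(u) = -4u⁴ + 2u³ - u² - 4u + 4: f₀=-72, f₁=1, f₂=4.
(h/3)·[f₀ + 4f₁ + f₂] = 0.333333·(-64) = -21.3333.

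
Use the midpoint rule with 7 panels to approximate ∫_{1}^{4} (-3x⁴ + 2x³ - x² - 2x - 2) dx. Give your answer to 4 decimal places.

-523.1660

h = (4 − 1)/7 = 0.428571.
Midpoints m₁,…,m₇ = 1.214286, 1.642857, 2.071429, 2.5, 2.928571, 3.357143, 3.785714.
f(m₁)=-8.844518, f(m₂)=-20.970091, f(m₃)=-47.890749, f(m₄)=-99.1875, f(m₅)=-186.870340, f(m₆)=-325.378254, f(m₇)=-531.579212.
h·[f(m₁) + f(m₂) + f(m₃) + f(m₄) + f(m₅) + f(m₆) + f(m₇)] = 0.428571·(-1220.720663) = -523.1660.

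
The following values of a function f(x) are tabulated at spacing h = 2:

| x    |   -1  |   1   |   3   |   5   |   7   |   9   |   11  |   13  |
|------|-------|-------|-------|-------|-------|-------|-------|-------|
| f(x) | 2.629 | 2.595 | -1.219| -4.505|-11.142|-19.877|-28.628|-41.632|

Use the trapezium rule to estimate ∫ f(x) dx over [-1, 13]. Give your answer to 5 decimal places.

h = 2, n = 7.
(h/2)·[y₀ + 2y₁ + 2y₂ + 2y₃ + 2y₄ + 2y₅ + 2y₆ + y₇] = 1·(-164.555) = -164.55500.

-164.55500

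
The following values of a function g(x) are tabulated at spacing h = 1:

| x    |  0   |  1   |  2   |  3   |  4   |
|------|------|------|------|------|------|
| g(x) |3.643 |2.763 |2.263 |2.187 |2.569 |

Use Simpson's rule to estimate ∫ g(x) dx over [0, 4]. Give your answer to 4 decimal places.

10.1793

h = 1, n = 4.
(h/3)·[y₀ + 4y₁ + 2y₂ + 4y₃ + y₄] = 0.333333·(30.538) = 10.1793.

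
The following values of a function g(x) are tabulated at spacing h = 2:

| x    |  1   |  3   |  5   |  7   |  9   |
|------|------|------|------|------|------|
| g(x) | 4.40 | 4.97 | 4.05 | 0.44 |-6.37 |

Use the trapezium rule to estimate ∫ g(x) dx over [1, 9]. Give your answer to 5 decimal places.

16.95000

h = 2, n = 4.
(h/2)·[y₀ + 2y₁ + 2y₂ + 2y₃ + y₄] = 1·(16.95) = 16.95000.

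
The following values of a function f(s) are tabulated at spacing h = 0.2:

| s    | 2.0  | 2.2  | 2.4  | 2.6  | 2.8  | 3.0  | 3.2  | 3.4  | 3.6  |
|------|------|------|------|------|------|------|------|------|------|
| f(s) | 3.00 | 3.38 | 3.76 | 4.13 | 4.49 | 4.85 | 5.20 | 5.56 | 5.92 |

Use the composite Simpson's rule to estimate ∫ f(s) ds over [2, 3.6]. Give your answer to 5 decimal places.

7.16667

h = 0.2, n = 8.
(h/3)·[y₀ + 4y₁ + 2y₂ + 4y₃ + 2y₄ + 4y₅ + 2y₆ + 4y₇ + y₈] = 0.066667·(107.50) = 7.16667.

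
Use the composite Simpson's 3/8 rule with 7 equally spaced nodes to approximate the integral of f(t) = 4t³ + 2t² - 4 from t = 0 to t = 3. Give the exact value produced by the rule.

h = (3 − 0)/6 = 0.5.
Nodes t₀,…,t₆ = 0, 0.5, 1, 1.5, 2, 2.5, 3.
f(t) = 4t³ + 2t² - 4: f₀=-4, f₁=-3, f₂=2, f₃=14, f₄=36, f₅=71, f₆=122.
(3h/8)·[f₀ + 3f₁ + 3f₂ + 2f₃ + 3f₄ + 3f₅ + f₆] = 0.1875·(464) = 87.

87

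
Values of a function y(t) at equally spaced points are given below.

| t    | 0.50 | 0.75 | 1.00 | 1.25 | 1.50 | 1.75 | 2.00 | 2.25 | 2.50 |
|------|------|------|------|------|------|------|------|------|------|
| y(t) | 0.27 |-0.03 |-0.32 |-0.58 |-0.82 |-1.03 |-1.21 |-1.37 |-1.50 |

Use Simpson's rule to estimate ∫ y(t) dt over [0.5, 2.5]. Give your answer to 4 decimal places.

-1.4975

h = 0.25, n = 8.
(h/3)·[y₀ + 4y₁ + 2y₂ + 4y₃ + 2y₄ + 4y₅ + 2y₆ + 4y₇ + y₈] = 0.083333·(-17.97) = -1.4975.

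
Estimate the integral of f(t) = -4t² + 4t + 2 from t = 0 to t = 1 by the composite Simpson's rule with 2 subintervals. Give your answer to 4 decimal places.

h = (1 − 0)/2 = 0.5.
Nodes t₀,…,t₂ = 0, 0.5, 1.
f(t) = -4t² + 4t + 2: f₀=2, f₁=3, f₂=2.
(h/3)·[f₀ + 4f₁ + f₂] = 0.166667·(16) = 2.6667.

2.6667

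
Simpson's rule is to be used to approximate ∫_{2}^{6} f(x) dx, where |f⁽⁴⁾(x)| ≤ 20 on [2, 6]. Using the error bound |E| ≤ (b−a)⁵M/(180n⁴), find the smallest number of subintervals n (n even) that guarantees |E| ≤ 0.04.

8

Need 20480/(180n⁴) ≤ 0.04.
n⁴ ≥ 20480/(180·0.04) = 2844.44 ⇒ n ≥ 7.3030, so the smallest even n is 8. (n must be even for Simpson's rule.)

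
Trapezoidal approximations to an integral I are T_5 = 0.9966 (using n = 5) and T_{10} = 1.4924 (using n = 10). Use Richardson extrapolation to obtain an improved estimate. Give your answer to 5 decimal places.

R = (4·T_{10} − T_5) / 3 = (4·1.4924 − 0.9966)/3 = (4.9730)/3 = 1.65767.

1.65767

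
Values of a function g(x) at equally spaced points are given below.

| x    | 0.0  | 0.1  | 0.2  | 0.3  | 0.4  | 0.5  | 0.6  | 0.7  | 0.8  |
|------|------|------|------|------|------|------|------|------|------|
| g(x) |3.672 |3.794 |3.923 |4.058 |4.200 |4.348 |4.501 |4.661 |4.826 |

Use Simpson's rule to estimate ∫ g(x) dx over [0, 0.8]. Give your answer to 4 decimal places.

3.3730

h = 0.1, n = 8.
(h/3)·[y₀ + 4y₁ + 2y₂ + 4y₃ + 2y₄ + 4y₅ + 2y₆ + 4y₇ + y₈] = 0.033333·(101.190) = 3.3730.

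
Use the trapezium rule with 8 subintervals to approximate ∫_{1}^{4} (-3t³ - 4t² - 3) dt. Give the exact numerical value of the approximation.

-286.11328125

h = (4 − 1)/8 = 0.375.
Nodes t₀,…,t₈ = 1, 1.375, 1.75, 2.125, 2.5, 2.875, 3.25, 3.625, 4.
f(t) = -3t³ - 4t² - 3: f₀=-10, f₁=-18.361328125, f₂=-31.328125, f₃=-49.849609375, f₄=-74.875, f₅=-107.353515625, f₆=-148.234375, f₇=-198.466796875, f₈=-259.
(h/2)·[f₀ + 2f₁ + 2f₂ + 2f₃ + 2f₄ + 2f₅ + 2f₆ + 2f₇ + f₈] = 0.1875·(-1525.9375) = -286.11328125.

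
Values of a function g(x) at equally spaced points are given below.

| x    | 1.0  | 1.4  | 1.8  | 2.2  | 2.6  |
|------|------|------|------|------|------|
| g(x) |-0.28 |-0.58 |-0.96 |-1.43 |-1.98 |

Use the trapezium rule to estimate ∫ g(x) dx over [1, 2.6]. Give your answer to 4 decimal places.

-1.6400

h = 0.4, n = 4.
(h/2)·[y₀ + 2y₁ + 2y₂ + 2y₃ + y₄] = 0.2·(-8.20) = -1.6400.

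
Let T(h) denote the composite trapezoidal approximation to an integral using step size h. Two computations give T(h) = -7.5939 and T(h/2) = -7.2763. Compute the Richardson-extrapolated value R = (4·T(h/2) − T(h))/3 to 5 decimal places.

-7.17043

R = (4·T(h/2) − T(h)) / 3 = (4·(-7.2763) − (-7.5939))/3 = (-21.5113)/3 = -7.17043.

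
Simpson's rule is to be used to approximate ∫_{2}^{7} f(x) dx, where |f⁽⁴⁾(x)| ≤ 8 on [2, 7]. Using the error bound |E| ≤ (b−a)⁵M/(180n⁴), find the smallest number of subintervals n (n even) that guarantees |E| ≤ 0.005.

14

Need 25000/(180n⁴) ≤ 0.005.
n⁴ ≥ 25000/(180·0.005) = 27777.8 ⇒ n ≥ 12.9099, so the smallest even n is 14. (n must be even for Simpson's rule.)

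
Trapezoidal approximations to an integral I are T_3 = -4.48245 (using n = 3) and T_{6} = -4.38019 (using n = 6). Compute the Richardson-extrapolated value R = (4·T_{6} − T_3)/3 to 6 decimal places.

-4.346103

R = (4·T_{6} − T_3) / 3 = (4·(-4.38019) − (-4.48245))/3 = (-13.03831)/3 = -4.346103.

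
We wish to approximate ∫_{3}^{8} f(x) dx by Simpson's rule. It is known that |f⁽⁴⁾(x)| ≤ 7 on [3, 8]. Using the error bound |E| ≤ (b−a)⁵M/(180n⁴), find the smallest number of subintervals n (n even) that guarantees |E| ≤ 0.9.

4

Need 21875/(180n⁴) ≤ 0.9.
n⁴ ≥ 21875/(180·0.9) = 135.031 ⇒ n ≥ 3.4089, so the smallest even n is 4. (n must be even for Simpson's rule.)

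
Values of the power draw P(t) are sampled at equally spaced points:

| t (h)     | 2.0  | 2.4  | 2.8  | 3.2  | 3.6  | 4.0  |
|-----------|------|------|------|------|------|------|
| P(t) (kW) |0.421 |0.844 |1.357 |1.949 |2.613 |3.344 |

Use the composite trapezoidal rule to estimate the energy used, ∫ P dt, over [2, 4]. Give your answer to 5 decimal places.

3.45820

h = 0.4, n = 5.
(h/2)·[y₀ + 2y₁ + 2y₂ + 2y₃ + 2y₄ + y₅] = 0.2·(17.291) = 3.45820.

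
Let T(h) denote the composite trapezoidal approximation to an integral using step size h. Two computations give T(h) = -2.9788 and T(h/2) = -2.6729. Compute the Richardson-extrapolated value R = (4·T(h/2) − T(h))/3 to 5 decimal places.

-2.57093

R = (4·T(h/2) − T(h)) / 3 = (4·(-2.6729) − (-2.9788))/3 = (-7.7128)/3 = -2.57093.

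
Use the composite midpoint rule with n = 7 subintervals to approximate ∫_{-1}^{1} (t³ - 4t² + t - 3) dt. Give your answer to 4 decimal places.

-8.6122

h = (1 − (-1))/7 = 0.285714.
Midpoints m₁,…,m₇ = -0.857143, -0.571429, -0.285714, 0, 0.285714, 0.571429, 0.857143.
f(m₁)=-7.425656, f(m₂)=-5.064140, f(m₃)=-3.635569, f(m₄)=-3, f(m₅)=-3.017493, f(m₆)=-3.548105, f(m₇)=-4.451895.
h·[f(m₁) + f(m₂) + f(m₃) + f(m₄) + f(m₅) + f(m₆) + f(m₇)] = 0.285714·(-30.142857) = -8.6122.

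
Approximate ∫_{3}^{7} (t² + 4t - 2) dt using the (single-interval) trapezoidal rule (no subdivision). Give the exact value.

188

T = (b−a)/2 · [f(3) + f(7)] = 2·[19 + 75] = 188.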